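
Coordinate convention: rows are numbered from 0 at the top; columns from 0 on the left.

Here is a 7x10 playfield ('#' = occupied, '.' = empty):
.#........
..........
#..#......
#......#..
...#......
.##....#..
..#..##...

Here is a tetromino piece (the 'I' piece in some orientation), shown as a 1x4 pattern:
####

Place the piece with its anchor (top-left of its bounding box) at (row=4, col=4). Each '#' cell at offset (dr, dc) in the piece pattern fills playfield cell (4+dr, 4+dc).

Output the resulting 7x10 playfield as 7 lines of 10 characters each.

Answer: .#........
..........
#..#......
#......#..
...#####..
.##....#..
..#..##...

Derivation:
Fill (4+0,4+0) = (4,4)
Fill (4+0,4+1) = (4,5)
Fill (4+0,4+2) = (4,6)
Fill (4+0,4+3) = (4,7)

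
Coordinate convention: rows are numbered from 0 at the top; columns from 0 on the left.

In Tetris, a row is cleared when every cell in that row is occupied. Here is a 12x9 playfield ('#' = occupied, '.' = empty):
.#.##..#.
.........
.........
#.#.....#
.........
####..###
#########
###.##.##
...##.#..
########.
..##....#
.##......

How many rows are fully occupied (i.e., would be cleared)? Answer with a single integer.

Answer: 1

Derivation:
Check each row:
  row 0: 5 empty cells -> not full
  row 1: 9 empty cells -> not full
  row 2: 9 empty cells -> not full
  row 3: 6 empty cells -> not full
  row 4: 9 empty cells -> not full
  row 5: 2 empty cells -> not full
  row 6: 0 empty cells -> FULL (clear)
  row 7: 2 empty cells -> not full
  row 8: 6 empty cells -> not full
  row 9: 1 empty cell -> not full
  row 10: 6 empty cells -> not full
  row 11: 7 empty cells -> not full
Total rows cleared: 1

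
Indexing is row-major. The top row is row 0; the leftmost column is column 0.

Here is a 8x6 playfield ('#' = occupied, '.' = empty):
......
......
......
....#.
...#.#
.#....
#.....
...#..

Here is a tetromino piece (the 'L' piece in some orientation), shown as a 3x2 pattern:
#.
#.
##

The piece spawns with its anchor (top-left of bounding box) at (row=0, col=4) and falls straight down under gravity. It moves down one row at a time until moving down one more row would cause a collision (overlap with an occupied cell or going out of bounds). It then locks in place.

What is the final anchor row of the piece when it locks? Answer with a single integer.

Answer: 0

Derivation:
Spawn at (row=0, col=4). Try each row:
  row 0: fits
  row 1: blocked -> lock at row 0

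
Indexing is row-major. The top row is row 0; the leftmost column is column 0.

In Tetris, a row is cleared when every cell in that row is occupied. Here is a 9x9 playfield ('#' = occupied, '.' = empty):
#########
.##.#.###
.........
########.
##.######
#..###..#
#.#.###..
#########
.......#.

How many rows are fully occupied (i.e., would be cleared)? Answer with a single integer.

Check each row:
  row 0: 0 empty cells -> FULL (clear)
  row 1: 3 empty cells -> not full
  row 2: 9 empty cells -> not full
  row 3: 1 empty cell -> not full
  row 4: 1 empty cell -> not full
  row 5: 4 empty cells -> not full
  row 6: 4 empty cells -> not full
  row 7: 0 empty cells -> FULL (clear)
  row 8: 8 empty cells -> not full
Total rows cleared: 2

Answer: 2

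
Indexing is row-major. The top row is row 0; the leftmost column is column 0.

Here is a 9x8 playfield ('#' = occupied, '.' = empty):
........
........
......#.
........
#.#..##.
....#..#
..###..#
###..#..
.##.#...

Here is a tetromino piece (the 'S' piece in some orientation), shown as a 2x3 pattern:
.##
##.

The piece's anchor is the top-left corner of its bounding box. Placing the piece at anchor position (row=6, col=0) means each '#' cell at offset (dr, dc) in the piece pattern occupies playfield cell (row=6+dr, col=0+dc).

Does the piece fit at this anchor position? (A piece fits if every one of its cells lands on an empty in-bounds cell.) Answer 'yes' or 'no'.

Check each piece cell at anchor (6, 0):
  offset (0,1) -> (6,1): empty -> OK
  offset (0,2) -> (6,2): occupied ('#') -> FAIL
  offset (1,0) -> (7,0): occupied ('#') -> FAIL
  offset (1,1) -> (7,1): occupied ('#') -> FAIL
All cells valid: no

Answer: no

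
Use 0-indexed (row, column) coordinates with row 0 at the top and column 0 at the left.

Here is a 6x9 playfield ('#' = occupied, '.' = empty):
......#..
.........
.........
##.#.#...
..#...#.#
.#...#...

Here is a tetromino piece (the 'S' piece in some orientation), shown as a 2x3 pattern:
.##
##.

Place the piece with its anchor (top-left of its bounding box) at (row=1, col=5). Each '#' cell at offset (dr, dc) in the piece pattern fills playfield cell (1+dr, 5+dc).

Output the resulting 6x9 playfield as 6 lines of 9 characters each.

Answer: ......#..
......##.
.....##..
##.#.#...
..#...#.#
.#...#...

Derivation:
Fill (1+0,5+1) = (1,6)
Fill (1+0,5+2) = (1,7)
Fill (1+1,5+0) = (2,5)
Fill (1+1,5+1) = (2,6)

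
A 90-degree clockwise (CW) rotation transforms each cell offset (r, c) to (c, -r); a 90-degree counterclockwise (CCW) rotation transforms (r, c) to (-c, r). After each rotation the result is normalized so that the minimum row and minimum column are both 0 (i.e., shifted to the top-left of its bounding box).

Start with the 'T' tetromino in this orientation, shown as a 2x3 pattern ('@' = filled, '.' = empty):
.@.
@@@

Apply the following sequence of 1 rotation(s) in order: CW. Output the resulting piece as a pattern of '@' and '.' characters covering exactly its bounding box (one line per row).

Answer: @.
@@
@.

Derivation:
Start:
.@.
@@@
After rotation 1 (CW):
@.
@@
@.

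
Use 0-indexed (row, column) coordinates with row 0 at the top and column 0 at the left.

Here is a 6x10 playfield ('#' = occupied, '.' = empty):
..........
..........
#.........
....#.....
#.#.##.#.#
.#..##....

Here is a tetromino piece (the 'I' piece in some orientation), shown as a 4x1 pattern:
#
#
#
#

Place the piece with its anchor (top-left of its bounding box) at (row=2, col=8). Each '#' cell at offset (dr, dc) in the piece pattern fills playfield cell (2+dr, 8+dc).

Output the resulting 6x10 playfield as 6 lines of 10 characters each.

Fill (2+0,8+0) = (2,8)
Fill (2+1,8+0) = (3,8)
Fill (2+2,8+0) = (4,8)
Fill (2+3,8+0) = (5,8)

Answer: ..........
..........
#.......#.
....#...#.
#.#.##.###
.#..##..#.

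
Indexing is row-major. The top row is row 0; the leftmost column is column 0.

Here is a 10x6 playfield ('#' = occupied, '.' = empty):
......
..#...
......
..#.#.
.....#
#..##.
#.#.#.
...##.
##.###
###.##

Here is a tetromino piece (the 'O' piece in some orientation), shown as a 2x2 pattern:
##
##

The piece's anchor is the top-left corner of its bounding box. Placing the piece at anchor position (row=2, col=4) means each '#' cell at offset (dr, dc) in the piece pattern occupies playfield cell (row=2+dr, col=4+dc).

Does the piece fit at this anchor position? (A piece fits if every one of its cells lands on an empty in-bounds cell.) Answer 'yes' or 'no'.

Answer: no

Derivation:
Check each piece cell at anchor (2, 4):
  offset (0,0) -> (2,4): empty -> OK
  offset (0,1) -> (2,5): empty -> OK
  offset (1,0) -> (3,4): occupied ('#') -> FAIL
  offset (1,1) -> (3,5): empty -> OK
All cells valid: no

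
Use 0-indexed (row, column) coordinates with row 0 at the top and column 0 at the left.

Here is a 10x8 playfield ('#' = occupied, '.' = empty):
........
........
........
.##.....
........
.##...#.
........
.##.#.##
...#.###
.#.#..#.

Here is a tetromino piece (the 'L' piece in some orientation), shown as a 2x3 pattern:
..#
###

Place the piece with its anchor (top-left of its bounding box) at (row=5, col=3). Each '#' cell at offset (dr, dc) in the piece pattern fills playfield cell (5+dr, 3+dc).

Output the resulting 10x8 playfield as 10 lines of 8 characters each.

Fill (5+0,3+2) = (5,5)
Fill (5+1,3+0) = (6,3)
Fill (5+1,3+1) = (6,4)
Fill (5+1,3+2) = (6,5)

Answer: ........
........
........
.##.....
........
.##..##.
...###..
.##.#.##
...#.###
.#.#..#.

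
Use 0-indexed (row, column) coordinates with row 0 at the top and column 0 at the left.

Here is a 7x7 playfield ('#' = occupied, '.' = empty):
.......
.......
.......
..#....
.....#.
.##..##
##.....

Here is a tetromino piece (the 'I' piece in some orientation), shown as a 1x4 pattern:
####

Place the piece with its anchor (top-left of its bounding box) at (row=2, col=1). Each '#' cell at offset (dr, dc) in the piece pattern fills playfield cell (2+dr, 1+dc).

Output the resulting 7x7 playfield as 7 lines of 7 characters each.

Answer: .......
.......
.####..
..#....
.....#.
.##..##
##.....

Derivation:
Fill (2+0,1+0) = (2,1)
Fill (2+0,1+1) = (2,2)
Fill (2+0,1+2) = (2,3)
Fill (2+0,1+3) = (2,4)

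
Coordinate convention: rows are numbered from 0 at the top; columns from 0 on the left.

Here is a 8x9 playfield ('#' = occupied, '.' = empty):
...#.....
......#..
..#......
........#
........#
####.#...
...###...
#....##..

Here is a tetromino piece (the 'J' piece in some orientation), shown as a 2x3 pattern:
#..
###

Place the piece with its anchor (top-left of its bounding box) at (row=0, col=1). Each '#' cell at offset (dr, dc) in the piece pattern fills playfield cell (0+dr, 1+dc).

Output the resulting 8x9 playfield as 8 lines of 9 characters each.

Fill (0+0,1+0) = (0,1)
Fill (0+1,1+0) = (1,1)
Fill (0+1,1+1) = (1,2)
Fill (0+1,1+2) = (1,3)

Answer: .#.#.....
.###..#..
..#......
........#
........#
####.#...
...###...
#....##..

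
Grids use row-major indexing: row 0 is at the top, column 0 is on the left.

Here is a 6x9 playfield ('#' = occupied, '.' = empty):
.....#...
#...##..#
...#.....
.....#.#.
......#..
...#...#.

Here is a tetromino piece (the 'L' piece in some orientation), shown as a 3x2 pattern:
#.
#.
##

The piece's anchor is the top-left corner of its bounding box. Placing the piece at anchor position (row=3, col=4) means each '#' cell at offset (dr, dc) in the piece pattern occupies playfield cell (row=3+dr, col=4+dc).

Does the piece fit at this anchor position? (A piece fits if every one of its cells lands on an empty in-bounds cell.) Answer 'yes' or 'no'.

Answer: yes

Derivation:
Check each piece cell at anchor (3, 4):
  offset (0,0) -> (3,4): empty -> OK
  offset (1,0) -> (4,4): empty -> OK
  offset (2,0) -> (5,4): empty -> OK
  offset (2,1) -> (5,5): empty -> OK
All cells valid: yes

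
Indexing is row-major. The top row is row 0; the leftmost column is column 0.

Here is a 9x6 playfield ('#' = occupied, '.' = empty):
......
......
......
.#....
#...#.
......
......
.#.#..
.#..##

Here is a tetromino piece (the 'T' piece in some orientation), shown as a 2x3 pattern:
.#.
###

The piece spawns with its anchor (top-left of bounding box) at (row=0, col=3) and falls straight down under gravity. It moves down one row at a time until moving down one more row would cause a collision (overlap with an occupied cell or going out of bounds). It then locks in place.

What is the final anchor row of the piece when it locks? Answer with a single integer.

Spawn at (row=0, col=3). Try each row:
  row 0: fits
  row 1: fits
  row 2: fits
  row 3: blocked -> lock at row 2

Answer: 2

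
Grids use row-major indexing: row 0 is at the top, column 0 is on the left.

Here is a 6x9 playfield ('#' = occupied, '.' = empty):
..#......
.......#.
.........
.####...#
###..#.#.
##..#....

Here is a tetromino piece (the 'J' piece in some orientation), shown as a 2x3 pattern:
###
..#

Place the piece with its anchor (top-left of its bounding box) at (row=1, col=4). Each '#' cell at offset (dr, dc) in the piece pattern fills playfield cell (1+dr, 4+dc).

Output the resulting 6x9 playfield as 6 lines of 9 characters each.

Fill (1+0,4+0) = (1,4)
Fill (1+0,4+1) = (1,5)
Fill (1+0,4+2) = (1,6)
Fill (1+1,4+2) = (2,6)

Answer: ..#......
....####.
......#..
.####...#
###..#.#.
##..#....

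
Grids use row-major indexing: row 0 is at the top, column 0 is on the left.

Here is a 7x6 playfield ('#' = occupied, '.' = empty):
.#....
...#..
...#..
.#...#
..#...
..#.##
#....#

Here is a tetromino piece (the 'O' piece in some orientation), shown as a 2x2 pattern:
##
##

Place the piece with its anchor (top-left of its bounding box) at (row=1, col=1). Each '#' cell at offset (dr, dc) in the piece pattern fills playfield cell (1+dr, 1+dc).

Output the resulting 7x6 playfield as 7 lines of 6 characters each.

Fill (1+0,1+0) = (1,1)
Fill (1+0,1+1) = (1,2)
Fill (1+1,1+0) = (2,1)
Fill (1+1,1+1) = (2,2)

Answer: .#....
.###..
.###..
.#...#
..#...
..#.##
#....#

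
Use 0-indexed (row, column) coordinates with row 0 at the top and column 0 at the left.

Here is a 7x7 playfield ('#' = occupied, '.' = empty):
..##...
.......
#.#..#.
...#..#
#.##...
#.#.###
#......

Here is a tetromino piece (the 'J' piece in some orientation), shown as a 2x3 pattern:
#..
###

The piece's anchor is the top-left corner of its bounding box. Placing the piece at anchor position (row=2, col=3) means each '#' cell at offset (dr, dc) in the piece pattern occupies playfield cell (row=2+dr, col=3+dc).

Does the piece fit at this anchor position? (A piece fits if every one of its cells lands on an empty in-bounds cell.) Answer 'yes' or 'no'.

Check each piece cell at anchor (2, 3):
  offset (0,0) -> (2,3): empty -> OK
  offset (1,0) -> (3,3): occupied ('#') -> FAIL
  offset (1,1) -> (3,4): empty -> OK
  offset (1,2) -> (3,5): empty -> OK
All cells valid: no

Answer: no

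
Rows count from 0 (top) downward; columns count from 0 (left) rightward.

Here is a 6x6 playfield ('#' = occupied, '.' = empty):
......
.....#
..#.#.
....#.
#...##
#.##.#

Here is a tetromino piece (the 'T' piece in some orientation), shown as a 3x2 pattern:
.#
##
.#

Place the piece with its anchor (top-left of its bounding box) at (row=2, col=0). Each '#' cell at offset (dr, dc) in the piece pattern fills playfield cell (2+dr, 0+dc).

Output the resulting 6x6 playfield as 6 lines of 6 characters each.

Fill (2+0,0+1) = (2,1)
Fill (2+1,0+0) = (3,0)
Fill (2+1,0+1) = (3,1)
Fill (2+2,0+1) = (4,1)

Answer: ......
.....#
.##.#.
##..#.
##..##
#.##.#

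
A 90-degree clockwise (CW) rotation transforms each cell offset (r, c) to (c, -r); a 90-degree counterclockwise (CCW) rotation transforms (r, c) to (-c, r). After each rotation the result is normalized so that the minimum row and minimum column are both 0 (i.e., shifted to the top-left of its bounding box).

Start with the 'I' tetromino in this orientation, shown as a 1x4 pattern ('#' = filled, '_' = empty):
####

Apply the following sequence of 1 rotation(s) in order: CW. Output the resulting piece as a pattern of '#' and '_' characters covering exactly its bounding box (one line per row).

Answer: #
#
#
#

Derivation:
Start:
####
After rotation 1 (CW):
#
#
#
#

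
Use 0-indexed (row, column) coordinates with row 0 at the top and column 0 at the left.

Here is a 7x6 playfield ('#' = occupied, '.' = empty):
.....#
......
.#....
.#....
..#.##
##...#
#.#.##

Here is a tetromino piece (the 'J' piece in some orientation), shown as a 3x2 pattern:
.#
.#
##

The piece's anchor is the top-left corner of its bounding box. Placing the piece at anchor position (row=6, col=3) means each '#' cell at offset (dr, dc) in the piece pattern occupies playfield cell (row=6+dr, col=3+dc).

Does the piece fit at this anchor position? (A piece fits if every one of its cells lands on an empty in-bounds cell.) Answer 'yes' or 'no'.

Check each piece cell at anchor (6, 3):
  offset (0,1) -> (6,4): occupied ('#') -> FAIL
  offset (1,1) -> (7,4): out of bounds -> FAIL
  offset (2,0) -> (8,3): out of bounds -> FAIL
  offset (2,1) -> (8,4): out of bounds -> FAIL
All cells valid: no

Answer: no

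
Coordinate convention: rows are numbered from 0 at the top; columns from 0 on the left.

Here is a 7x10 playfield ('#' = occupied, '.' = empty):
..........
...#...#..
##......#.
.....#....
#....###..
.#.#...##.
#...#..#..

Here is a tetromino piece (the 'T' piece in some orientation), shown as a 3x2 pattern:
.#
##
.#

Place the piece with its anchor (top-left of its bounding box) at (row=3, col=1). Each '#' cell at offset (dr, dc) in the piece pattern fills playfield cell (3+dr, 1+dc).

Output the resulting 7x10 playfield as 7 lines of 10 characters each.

Answer: ..........
...#...#..
##......#.
..#..#....
###..###..
.###...##.
#...#..#..

Derivation:
Fill (3+0,1+1) = (3,2)
Fill (3+1,1+0) = (4,1)
Fill (3+1,1+1) = (4,2)
Fill (3+2,1+1) = (5,2)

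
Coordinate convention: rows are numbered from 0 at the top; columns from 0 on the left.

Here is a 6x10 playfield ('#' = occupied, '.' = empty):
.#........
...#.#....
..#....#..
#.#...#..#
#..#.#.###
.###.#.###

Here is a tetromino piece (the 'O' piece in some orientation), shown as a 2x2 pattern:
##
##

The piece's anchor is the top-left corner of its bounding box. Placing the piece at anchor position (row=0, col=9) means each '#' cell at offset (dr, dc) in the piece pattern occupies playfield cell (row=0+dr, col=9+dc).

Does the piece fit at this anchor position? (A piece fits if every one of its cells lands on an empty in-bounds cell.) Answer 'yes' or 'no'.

Answer: no

Derivation:
Check each piece cell at anchor (0, 9):
  offset (0,0) -> (0,9): empty -> OK
  offset (0,1) -> (0,10): out of bounds -> FAIL
  offset (1,0) -> (1,9): empty -> OK
  offset (1,1) -> (1,10): out of bounds -> FAIL
All cells valid: no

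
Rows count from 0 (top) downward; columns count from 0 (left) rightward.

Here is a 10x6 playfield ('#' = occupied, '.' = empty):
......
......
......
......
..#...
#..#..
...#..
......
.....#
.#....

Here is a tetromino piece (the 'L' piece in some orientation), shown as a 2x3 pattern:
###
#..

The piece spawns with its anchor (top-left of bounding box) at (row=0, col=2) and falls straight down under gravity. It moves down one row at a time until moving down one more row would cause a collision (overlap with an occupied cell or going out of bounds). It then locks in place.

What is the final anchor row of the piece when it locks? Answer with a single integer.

Spawn at (row=0, col=2). Try each row:
  row 0: fits
  row 1: fits
  row 2: fits
  row 3: blocked -> lock at row 2

Answer: 2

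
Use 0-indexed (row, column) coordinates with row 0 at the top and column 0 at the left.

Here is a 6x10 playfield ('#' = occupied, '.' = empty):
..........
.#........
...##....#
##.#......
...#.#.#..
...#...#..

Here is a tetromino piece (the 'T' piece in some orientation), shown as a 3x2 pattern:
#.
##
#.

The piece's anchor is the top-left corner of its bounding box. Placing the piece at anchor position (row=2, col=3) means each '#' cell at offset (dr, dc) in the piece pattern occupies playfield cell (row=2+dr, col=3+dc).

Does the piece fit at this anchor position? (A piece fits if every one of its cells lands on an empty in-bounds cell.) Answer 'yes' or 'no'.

Answer: no

Derivation:
Check each piece cell at anchor (2, 3):
  offset (0,0) -> (2,3): occupied ('#') -> FAIL
  offset (1,0) -> (3,3): occupied ('#') -> FAIL
  offset (1,1) -> (3,4): empty -> OK
  offset (2,0) -> (4,3): occupied ('#') -> FAIL
All cells valid: no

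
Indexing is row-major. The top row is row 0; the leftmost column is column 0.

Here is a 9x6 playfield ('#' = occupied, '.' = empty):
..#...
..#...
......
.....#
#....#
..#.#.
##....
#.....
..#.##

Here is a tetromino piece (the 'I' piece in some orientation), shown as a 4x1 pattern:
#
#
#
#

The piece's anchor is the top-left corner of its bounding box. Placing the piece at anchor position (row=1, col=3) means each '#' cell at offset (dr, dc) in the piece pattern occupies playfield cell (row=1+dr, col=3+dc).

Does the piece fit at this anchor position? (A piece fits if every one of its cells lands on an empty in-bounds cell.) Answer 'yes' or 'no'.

Check each piece cell at anchor (1, 3):
  offset (0,0) -> (1,3): empty -> OK
  offset (1,0) -> (2,3): empty -> OK
  offset (2,0) -> (3,3): empty -> OK
  offset (3,0) -> (4,3): empty -> OK
All cells valid: yes

Answer: yes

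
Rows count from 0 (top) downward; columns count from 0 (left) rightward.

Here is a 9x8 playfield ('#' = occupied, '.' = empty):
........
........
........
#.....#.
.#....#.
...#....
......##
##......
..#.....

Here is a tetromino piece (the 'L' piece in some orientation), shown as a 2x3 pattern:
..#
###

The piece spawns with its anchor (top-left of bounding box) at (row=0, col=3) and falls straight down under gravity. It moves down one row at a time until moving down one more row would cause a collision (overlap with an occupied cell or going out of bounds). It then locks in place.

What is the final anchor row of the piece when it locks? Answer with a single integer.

Spawn at (row=0, col=3). Try each row:
  row 0: fits
  row 1: fits
  row 2: fits
  row 3: fits
  row 4: blocked -> lock at row 3

Answer: 3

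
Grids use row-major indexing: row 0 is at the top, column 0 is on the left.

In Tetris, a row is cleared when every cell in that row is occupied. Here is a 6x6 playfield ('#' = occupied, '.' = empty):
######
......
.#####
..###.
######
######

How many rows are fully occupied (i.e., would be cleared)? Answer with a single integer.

Check each row:
  row 0: 0 empty cells -> FULL (clear)
  row 1: 6 empty cells -> not full
  row 2: 1 empty cell -> not full
  row 3: 3 empty cells -> not full
  row 4: 0 empty cells -> FULL (clear)
  row 5: 0 empty cells -> FULL (clear)
Total rows cleared: 3

Answer: 3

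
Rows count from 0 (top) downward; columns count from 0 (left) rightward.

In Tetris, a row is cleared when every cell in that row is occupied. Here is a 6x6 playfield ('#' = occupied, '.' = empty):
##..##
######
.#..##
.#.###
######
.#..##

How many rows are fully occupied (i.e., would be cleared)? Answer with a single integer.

Answer: 2

Derivation:
Check each row:
  row 0: 2 empty cells -> not full
  row 1: 0 empty cells -> FULL (clear)
  row 2: 3 empty cells -> not full
  row 3: 2 empty cells -> not full
  row 4: 0 empty cells -> FULL (clear)
  row 5: 3 empty cells -> not full
Total rows cleared: 2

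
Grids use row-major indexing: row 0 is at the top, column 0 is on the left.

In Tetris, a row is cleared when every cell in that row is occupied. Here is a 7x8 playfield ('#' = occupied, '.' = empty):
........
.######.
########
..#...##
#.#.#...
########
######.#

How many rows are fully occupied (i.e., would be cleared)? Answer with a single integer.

Answer: 2

Derivation:
Check each row:
  row 0: 8 empty cells -> not full
  row 1: 2 empty cells -> not full
  row 2: 0 empty cells -> FULL (clear)
  row 3: 5 empty cells -> not full
  row 4: 5 empty cells -> not full
  row 5: 0 empty cells -> FULL (clear)
  row 6: 1 empty cell -> not full
Total rows cleared: 2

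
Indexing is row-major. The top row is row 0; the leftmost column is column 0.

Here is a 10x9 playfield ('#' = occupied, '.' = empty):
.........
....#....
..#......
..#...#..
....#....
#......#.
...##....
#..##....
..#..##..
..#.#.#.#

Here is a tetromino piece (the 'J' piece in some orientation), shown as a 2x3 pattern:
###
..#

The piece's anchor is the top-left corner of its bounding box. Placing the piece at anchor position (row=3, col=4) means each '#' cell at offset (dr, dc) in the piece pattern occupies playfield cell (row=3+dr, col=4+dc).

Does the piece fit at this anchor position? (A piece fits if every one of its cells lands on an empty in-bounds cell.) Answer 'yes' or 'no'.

Answer: no

Derivation:
Check each piece cell at anchor (3, 4):
  offset (0,0) -> (3,4): empty -> OK
  offset (0,1) -> (3,5): empty -> OK
  offset (0,2) -> (3,6): occupied ('#') -> FAIL
  offset (1,2) -> (4,6): empty -> OK
All cells valid: no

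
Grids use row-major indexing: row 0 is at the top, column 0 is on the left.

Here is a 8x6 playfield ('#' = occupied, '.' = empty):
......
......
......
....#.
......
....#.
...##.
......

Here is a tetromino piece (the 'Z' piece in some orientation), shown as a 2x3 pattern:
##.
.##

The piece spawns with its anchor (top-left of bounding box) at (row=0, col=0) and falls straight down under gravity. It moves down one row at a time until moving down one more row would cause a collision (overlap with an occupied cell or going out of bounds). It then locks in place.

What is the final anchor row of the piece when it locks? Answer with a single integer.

Answer: 6

Derivation:
Spawn at (row=0, col=0). Try each row:
  row 0: fits
  row 1: fits
  row 2: fits
  row 3: fits
  row 4: fits
  row 5: fits
  row 6: fits
  row 7: blocked -> lock at row 6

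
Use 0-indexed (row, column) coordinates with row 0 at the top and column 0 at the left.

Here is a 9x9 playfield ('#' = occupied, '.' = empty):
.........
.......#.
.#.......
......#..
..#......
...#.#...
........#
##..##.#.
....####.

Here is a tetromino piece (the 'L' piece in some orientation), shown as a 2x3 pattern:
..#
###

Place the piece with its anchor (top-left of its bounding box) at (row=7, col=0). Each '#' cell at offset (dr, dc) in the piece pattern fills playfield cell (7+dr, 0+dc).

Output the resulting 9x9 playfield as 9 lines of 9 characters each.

Fill (7+0,0+2) = (7,2)
Fill (7+1,0+0) = (8,0)
Fill (7+1,0+1) = (8,1)
Fill (7+1,0+2) = (8,2)

Answer: .........
.......#.
.#.......
......#..
..#......
...#.#...
........#
###.##.#.
###.####.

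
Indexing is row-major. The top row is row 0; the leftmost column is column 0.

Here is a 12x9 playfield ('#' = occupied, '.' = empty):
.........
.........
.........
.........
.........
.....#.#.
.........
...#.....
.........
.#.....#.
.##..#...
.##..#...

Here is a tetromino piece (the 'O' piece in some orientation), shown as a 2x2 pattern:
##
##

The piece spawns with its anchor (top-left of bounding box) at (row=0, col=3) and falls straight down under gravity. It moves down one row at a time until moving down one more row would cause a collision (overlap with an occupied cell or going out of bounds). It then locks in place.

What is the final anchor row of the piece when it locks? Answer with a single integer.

Spawn at (row=0, col=3). Try each row:
  row 0: fits
  row 1: fits
  row 2: fits
  row 3: fits
  row 4: fits
  row 5: fits
  row 6: blocked -> lock at row 5

Answer: 5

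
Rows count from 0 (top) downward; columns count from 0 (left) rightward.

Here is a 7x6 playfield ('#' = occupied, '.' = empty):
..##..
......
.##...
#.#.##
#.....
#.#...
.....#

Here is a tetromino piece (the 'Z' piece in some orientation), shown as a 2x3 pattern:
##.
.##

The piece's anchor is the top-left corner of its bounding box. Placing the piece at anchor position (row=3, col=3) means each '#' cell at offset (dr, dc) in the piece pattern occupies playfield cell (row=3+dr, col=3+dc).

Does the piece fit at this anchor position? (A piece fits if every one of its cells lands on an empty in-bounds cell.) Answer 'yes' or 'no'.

Answer: no

Derivation:
Check each piece cell at anchor (3, 3):
  offset (0,0) -> (3,3): empty -> OK
  offset (0,1) -> (3,4): occupied ('#') -> FAIL
  offset (1,1) -> (4,4): empty -> OK
  offset (1,2) -> (4,5): empty -> OK
All cells valid: no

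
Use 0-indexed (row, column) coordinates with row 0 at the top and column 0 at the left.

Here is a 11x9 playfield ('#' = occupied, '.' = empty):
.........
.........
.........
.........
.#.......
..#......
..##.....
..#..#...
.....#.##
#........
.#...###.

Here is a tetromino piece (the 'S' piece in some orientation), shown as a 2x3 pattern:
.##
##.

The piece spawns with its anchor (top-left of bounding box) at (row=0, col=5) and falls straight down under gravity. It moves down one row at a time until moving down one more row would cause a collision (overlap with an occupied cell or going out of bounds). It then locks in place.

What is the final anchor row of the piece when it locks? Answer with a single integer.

Answer: 5

Derivation:
Spawn at (row=0, col=5). Try each row:
  row 0: fits
  row 1: fits
  row 2: fits
  row 3: fits
  row 4: fits
  row 5: fits
  row 6: blocked -> lock at row 5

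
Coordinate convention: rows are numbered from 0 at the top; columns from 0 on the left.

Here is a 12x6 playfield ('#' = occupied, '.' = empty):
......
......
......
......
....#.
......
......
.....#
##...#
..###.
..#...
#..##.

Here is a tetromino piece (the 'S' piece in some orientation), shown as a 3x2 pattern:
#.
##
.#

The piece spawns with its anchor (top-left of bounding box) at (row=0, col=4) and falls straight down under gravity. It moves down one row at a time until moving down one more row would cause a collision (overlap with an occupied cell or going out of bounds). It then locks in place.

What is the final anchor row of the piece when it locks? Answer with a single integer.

Spawn at (row=0, col=4). Try each row:
  row 0: fits
  row 1: fits
  row 2: fits
  row 3: blocked -> lock at row 2

Answer: 2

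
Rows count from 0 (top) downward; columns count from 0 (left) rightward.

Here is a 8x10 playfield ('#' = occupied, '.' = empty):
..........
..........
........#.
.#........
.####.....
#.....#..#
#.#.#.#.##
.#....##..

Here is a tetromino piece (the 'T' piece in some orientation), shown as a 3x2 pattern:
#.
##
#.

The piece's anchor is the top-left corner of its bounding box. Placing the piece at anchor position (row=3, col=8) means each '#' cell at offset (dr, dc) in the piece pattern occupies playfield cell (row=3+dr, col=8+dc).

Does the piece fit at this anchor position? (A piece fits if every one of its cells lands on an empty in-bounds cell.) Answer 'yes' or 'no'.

Check each piece cell at anchor (3, 8):
  offset (0,0) -> (3,8): empty -> OK
  offset (1,0) -> (4,8): empty -> OK
  offset (1,1) -> (4,9): empty -> OK
  offset (2,0) -> (5,8): empty -> OK
All cells valid: yes

Answer: yes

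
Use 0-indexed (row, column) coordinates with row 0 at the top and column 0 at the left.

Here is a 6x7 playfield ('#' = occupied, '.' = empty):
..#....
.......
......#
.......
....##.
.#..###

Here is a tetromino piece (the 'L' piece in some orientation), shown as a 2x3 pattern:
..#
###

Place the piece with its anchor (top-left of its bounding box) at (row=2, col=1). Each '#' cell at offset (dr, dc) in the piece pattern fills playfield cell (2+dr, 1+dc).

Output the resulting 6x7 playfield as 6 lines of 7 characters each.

Answer: ..#....
.......
...#..#
.###...
....##.
.#..###

Derivation:
Fill (2+0,1+2) = (2,3)
Fill (2+1,1+0) = (3,1)
Fill (2+1,1+1) = (3,2)
Fill (2+1,1+2) = (3,3)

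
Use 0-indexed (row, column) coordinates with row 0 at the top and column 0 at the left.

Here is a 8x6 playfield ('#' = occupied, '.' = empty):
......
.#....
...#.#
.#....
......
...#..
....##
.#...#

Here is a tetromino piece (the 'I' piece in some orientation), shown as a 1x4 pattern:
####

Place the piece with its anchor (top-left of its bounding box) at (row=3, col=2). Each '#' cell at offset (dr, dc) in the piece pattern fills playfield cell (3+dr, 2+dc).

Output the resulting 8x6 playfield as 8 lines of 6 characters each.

Fill (3+0,2+0) = (3,2)
Fill (3+0,2+1) = (3,3)
Fill (3+0,2+2) = (3,4)
Fill (3+0,2+3) = (3,5)

Answer: ......
.#....
...#.#
.#####
......
...#..
....##
.#...#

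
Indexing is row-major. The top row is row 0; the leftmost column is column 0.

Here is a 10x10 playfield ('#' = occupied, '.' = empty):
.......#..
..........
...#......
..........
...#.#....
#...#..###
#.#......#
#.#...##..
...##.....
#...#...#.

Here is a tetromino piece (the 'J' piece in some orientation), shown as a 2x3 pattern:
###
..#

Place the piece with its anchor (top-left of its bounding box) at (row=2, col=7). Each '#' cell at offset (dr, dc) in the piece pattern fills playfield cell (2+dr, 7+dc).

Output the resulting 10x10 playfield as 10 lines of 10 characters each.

Fill (2+0,7+0) = (2,7)
Fill (2+0,7+1) = (2,8)
Fill (2+0,7+2) = (2,9)
Fill (2+1,7+2) = (3,9)

Answer: .......#..
..........
...#...###
.........#
...#.#....
#...#..###
#.#......#
#.#...##..
...##.....
#...#...#.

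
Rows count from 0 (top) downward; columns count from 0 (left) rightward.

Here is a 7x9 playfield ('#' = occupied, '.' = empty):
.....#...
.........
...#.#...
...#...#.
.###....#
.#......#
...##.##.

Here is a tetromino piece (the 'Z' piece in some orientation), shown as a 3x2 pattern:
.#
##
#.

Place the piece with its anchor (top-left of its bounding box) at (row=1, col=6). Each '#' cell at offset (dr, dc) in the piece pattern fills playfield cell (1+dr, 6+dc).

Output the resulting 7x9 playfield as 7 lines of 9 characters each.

Fill (1+0,6+1) = (1,7)
Fill (1+1,6+0) = (2,6)
Fill (1+1,6+1) = (2,7)
Fill (1+2,6+0) = (3,6)

Answer: .....#...
.......#.
...#.###.
...#..##.
.###....#
.#......#
...##.##.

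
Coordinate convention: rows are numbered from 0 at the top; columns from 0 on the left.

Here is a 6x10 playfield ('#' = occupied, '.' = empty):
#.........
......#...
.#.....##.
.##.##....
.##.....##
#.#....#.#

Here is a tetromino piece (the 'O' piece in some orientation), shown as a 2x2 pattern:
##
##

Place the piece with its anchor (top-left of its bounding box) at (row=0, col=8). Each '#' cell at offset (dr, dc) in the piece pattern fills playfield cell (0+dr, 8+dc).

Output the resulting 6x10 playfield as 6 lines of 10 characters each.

Answer: #.......##
......#.##
.#.....##.
.##.##....
.##.....##
#.#....#.#

Derivation:
Fill (0+0,8+0) = (0,8)
Fill (0+0,8+1) = (0,9)
Fill (0+1,8+0) = (1,8)
Fill (0+1,8+1) = (1,9)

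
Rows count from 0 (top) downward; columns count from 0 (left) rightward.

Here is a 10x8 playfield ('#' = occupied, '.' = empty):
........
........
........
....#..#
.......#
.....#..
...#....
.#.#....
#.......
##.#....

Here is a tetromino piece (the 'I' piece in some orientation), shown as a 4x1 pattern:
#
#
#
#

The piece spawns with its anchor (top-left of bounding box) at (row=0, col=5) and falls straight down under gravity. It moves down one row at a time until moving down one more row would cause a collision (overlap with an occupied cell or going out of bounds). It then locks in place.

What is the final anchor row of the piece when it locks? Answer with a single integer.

Spawn at (row=0, col=5). Try each row:
  row 0: fits
  row 1: fits
  row 2: blocked -> lock at row 1

Answer: 1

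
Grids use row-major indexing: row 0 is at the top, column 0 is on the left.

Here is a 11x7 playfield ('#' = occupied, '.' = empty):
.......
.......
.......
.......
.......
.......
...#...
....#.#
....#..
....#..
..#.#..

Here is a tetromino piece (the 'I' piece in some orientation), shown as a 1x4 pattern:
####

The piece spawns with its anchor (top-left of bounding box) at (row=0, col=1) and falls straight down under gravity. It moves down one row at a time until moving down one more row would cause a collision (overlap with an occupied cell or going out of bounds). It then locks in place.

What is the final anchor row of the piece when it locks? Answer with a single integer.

Spawn at (row=0, col=1). Try each row:
  row 0: fits
  row 1: fits
  row 2: fits
  row 3: fits
  row 4: fits
  row 5: fits
  row 6: blocked -> lock at row 5

Answer: 5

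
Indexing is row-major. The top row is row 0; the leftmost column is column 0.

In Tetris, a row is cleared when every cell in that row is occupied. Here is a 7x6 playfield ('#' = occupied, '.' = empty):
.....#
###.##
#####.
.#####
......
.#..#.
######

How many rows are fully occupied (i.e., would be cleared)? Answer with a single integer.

Answer: 1

Derivation:
Check each row:
  row 0: 5 empty cells -> not full
  row 1: 1 empty cell -> not full
  row 2: 1 empty cell -> not full
  row 3: 1 empty cell -> not full
  row 4: 6 empty cells -> not full
  row 5: 4 empty cells -> not full
  row 6: 0 empty cells -> FULL (clear)
Total rows cleared: 1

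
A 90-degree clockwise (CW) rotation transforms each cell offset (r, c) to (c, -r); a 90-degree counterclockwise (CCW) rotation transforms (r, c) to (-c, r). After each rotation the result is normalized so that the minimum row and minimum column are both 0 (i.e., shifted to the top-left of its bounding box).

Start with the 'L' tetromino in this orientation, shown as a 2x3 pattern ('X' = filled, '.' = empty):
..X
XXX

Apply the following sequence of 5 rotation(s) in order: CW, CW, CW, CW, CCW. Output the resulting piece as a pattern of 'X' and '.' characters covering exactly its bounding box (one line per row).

Start:
..X
XXX
After rotation 1 (CW):
X.
X.
XX
After rotation 2 (CW):
XXX
X..
After rotation 3 (CW):
XX
.X
.X
After rotation 4 (CW):
..X
XXX
After rotation 5 (CCW):
XX
.X
.X

Answer: XX
.X
.X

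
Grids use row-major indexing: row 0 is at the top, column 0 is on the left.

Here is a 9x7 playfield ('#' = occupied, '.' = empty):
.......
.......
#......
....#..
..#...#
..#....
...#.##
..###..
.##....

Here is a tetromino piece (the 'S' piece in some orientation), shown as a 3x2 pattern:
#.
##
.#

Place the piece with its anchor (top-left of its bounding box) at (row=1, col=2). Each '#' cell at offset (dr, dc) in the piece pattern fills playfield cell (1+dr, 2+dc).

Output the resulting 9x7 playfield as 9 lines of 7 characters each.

Answer: .......
..#....
#.##...
...##..
..#...#
..#....
...#.##
..###..
.##....

Derivation:
Fill (1+0,2+0) = (1,2)
Fill (1+1,2+0) = (2,2)
Fill (1+1,2+1) = (2,3)
Fill (1+2,2+1) = (3,3)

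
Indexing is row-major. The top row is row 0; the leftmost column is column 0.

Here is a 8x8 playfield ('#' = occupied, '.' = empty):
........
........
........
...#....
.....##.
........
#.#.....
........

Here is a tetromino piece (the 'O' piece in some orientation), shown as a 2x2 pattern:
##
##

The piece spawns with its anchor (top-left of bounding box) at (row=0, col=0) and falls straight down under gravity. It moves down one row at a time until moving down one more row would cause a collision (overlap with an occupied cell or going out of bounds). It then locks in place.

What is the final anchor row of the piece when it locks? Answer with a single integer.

Spawn at (row=0, col=0). Try each row:
  row 0: fits
  row 1: fits
  row 2: fits
  row 3: fits
  row 4: fits
  row 5: blocked -> lock at row 4

Answer: 4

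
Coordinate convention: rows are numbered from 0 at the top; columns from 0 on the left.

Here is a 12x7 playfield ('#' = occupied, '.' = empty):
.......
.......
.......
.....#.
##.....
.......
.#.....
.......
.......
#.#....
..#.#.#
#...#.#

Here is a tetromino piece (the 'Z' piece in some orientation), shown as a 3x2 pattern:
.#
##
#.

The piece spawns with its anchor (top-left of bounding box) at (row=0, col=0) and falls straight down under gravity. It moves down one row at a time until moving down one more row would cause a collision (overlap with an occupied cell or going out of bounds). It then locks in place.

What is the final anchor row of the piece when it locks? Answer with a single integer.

Answer: 1

Derivation:
Spawn at (row=0, col=0). Try each row:
  row 0: fits
  row 1: fits
  row 2: blocked -> lock at row 1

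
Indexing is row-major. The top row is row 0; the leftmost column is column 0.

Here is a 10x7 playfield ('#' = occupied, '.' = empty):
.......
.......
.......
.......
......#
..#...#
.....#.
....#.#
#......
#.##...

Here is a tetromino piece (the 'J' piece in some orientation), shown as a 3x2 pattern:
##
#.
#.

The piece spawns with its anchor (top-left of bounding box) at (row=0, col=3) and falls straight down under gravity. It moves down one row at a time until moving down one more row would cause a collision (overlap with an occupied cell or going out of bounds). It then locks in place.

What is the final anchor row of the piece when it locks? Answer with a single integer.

Answer: 6

Derivation:
Spawn at (row=0, col=3). Try each row:
  row 0: fits
  row 1: fits
  row 2: fits
  row 3: fits
  row 4: fits
  row 5: fits
  row 6: fits
  row 7: blocked -> lock at row 6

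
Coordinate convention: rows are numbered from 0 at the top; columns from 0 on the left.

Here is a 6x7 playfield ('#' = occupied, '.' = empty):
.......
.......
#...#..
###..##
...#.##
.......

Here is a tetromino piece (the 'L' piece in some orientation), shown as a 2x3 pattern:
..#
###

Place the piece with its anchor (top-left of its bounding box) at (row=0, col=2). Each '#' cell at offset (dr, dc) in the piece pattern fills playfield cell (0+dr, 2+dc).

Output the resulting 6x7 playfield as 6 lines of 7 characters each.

Fill (0+0,2+2) = (0,4)
Fill (0+1,2+0) = (1,2)
Fill (0+1,2+1) = (1,3)
Fill (0+1,2+2) = (1,4)

Answer: ....#..
..###..
#...#..
###..##
...#.##
.......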